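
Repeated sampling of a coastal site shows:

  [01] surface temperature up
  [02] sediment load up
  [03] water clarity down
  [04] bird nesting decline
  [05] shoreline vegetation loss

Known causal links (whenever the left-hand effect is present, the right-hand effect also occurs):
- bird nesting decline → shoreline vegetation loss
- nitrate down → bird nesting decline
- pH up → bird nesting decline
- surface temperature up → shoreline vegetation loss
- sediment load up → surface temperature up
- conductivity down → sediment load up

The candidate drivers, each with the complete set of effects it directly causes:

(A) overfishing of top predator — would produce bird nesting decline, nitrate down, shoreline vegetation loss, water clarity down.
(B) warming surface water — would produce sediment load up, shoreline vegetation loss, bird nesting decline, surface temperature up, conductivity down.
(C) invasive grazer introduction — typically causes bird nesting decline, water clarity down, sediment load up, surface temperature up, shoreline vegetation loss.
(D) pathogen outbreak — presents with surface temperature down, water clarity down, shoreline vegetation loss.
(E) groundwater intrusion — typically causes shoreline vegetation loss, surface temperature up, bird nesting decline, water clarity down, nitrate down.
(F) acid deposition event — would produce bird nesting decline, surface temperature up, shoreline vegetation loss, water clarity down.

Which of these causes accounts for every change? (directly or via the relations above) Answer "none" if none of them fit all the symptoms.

Checking each candidate against the observations:
(A) overfishing of top predator — surface temperature up -; sediment load up -; water clarity down +; bird nesting decline +; shoreline vegetation loss +
(B) warming surface water — surface temperature up +; sediment load up +; water clarity down -; bird nesting decline +; shoreline vegetation loss +
(C) invasive grazer introduction — accounts for every observation
(D) pathogen outbreak — surface temperature up -; sediment load up -; water clarity down +; bird nesting decline -; shoreline vegetation loss +
(E) groundwater intrusion — does not account for sediment load up
(F) acid deposition event — does not account for sediment load up
(C) is the only candidate with no mismatches.

C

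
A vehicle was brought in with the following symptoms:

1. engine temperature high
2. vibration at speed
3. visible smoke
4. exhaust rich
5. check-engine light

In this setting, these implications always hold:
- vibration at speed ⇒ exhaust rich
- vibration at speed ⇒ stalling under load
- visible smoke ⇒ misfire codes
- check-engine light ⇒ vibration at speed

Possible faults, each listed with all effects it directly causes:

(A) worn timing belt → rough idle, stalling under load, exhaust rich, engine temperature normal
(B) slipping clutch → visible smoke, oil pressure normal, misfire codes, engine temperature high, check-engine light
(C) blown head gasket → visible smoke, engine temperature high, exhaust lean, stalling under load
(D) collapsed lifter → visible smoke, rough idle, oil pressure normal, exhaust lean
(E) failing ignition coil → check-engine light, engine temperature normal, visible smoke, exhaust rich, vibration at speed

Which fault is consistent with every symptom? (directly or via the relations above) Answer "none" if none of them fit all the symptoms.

For each candidate, compare predicted effects to what was observed:
(A) worn timing belt — engine temperature high ✗; vibration at speed ✗; visible smoke ✗; exhaust rich ✓; check-engine light ✗
(B) slipping clutch — engine temperature high ✓; vibration at speed ✓ (via check-engine light → vibration at speed); visible smoke ✓; exhaust rich ✓ (via check-engine light → vibration at speed → exhaust rich); check-engine light ✓
(C) blown head gasket — engine temperature high ✓; vibration at speed ✗; visible smoke ✓; exhaust rich ✗; check-engine light ✗
(D) collapsed lifter — fails on engine temperature high, vibration at speed, exhaust rich, check-engine light (predicts exhaust lean, not exhaust rich)
(E) failing ignition coil — fails on engine temperature high (predicts engine temperature normal, not engine temperature high)
(B) alone accounts for all the evidence.

B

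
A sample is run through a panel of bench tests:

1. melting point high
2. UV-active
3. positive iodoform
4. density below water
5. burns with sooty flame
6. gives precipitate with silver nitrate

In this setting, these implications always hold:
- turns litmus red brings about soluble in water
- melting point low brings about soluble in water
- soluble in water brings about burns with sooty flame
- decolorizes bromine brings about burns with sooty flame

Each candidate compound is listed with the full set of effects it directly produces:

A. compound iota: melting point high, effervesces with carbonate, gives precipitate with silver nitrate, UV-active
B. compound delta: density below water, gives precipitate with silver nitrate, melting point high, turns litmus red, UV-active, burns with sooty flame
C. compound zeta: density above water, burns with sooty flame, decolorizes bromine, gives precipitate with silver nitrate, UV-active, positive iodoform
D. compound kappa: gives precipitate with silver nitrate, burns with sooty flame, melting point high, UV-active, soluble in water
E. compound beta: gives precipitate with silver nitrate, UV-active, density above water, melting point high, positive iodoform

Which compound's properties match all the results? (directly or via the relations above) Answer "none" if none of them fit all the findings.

none

For each candidate, compare predicted effects to what was observed:
(A) compound iota — melting point high match; UV-active match; positive iodoform miss; density below water miss; burns with sooty flame miss; gives precipitate with silver nitrate match
(B) compound delta — does not account for positive iodoform
(C) compound zeta — melting point high miss; UV-active match; positive iodoform match; density below water miss; burns with sooty flame match; gives precipitate with silver nitrate match
(D) compound kappa — melting point high match; UV-active match; positive iodoform miss; density below water miss; burns with sooty flame match; gives precipitate with silver nitrate match
(E) compound beta — melting point high match; UV-active match; positive iodoform match; density below water miss; burns with sooty flame miss; gives precipitate with silver nitrate match
Every candidate fails on at least one observation.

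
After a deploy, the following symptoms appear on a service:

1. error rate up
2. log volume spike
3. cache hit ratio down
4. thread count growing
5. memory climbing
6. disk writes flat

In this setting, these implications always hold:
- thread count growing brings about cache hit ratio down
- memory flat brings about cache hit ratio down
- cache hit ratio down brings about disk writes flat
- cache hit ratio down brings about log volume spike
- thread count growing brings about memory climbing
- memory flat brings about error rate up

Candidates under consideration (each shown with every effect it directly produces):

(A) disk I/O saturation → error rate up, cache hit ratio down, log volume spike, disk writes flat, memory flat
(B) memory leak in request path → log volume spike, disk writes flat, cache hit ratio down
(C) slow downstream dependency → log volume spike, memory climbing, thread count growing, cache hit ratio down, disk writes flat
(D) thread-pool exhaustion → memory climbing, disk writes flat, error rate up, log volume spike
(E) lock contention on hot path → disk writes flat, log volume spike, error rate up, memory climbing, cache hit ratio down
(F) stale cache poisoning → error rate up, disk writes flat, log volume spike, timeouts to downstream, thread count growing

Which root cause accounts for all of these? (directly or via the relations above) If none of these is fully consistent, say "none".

Testing each hypothesis:
(A) disk I/O saturation — error rate up match; log volume spike match; cache hit ratio down match; thread count growing miss; memory climbing miss; disk writes flat match
(B) memory leak in request path — error rate up miss; log volume spike match; cache hit ratio down match; thread count growing miss; memory climbing miss; disk writes flat match
(C) slow downstream dependency — error rate up miss; log volume spike match; cache hit ratio down match; thread count growing match; memory climbing match; disk writes flat match
(D) thread-pool exhaustion — does not account for cache hit ratio down, thread count growing
(E) lock contention on hot path — does not account for thread count growing
(F) stale cache poisoning — error rate up match; log volume spike match; cache hit ratio down match (via thread count growing → cache hit ratio down); thread count growing match; memory climbing match (via thread count growing → memory climbing); disk writes flat match
(F) alone accounts for all the evidence.

F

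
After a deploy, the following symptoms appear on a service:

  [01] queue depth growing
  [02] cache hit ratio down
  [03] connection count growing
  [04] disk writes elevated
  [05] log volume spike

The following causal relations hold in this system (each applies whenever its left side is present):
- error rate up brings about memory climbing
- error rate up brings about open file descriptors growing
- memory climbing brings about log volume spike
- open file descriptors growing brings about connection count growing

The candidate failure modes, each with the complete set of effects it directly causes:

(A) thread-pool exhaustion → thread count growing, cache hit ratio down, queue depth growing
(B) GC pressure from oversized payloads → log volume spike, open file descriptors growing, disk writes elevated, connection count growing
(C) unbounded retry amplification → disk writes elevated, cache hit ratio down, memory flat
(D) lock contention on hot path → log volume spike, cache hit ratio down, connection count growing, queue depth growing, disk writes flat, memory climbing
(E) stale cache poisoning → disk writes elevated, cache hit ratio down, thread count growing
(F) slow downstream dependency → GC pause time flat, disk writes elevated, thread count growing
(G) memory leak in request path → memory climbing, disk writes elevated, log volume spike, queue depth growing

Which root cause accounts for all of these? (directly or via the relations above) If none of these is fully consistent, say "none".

For each candidate, compare predicted effects to what was observed:
(A) thread-pool exhaustion — queue depth growing match; cache hit ratio down match; connection count growing miss; disk writes elevated miss; log volume spike miss
(B) GC pressure from oversized payloads — does not account for queue depth growing, cache hit ratio down
(C) unbounded retry amplification — does not account for queue depth growing, connection count growing, log volume spike
(D) lock contention on hot path — queue depth growing match; cache hit ratio down match; connection count growing match; disk writes elevated miss; log volume spike match
(E) stale cache poisoning — queue depth growing miss; cache hit ratio down match; connection count growing miss; disk writes elevated match; log volume spike miss
(F) slow downstream dependency — queue depth growing miss; cache hit ratio down miss; connection count growing miss; disk writes elevated match; log volume spike miss
(G) memory leak in request path — queue depth growing match; cache hit ratio down miss; connection count growing miss; disk writes elevated match; log volume spike match
Every candidate fails on at least one observation.

none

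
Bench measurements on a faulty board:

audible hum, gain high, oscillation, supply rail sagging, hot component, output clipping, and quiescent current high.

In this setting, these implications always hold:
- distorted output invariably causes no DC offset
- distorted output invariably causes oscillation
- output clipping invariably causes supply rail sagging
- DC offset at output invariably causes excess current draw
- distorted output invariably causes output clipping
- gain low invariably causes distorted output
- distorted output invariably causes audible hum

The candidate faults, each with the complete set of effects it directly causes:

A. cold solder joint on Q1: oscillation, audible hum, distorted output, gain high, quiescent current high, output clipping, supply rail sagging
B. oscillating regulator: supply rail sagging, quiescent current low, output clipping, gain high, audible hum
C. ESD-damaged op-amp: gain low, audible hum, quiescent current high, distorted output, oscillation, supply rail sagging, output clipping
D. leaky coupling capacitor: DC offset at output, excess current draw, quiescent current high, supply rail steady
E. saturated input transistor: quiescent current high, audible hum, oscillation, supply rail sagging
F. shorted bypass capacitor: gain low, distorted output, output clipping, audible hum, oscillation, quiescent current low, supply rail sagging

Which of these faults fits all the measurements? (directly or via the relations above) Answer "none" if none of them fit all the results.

Per-candidate check:
(A) cold solder joint on Q1 — does not account for hot component
(B) oscillating regulator — audible hum yes; gain high yes; oscillation NO; supply rail sagging yes; hot component NO; output clipping yes; quiescent current high NO
(C) ESD-damaged op-amp — fails on gain high, hot component (predicts gain low, not gain high)
(D) leaky coupling capacitor — audible hum NO; gain high NO; oscillation NO; supply rail sagging NO; hot component NO; output clipping NO; quiescent current high yes
(E) saturated input transistor — audible hum yes; gain high NO; oscillation yes; supply rail sagging yes; hot component NO; output clipping NO; quiescent current high yes
(F) shorted bypass capacitor — audible hum yes; gain high NO; oscillation yes; supply rail sagging yes; hot component NO; output clipping yes; quiescent current high NO
No candidate is consistent with all observations.

none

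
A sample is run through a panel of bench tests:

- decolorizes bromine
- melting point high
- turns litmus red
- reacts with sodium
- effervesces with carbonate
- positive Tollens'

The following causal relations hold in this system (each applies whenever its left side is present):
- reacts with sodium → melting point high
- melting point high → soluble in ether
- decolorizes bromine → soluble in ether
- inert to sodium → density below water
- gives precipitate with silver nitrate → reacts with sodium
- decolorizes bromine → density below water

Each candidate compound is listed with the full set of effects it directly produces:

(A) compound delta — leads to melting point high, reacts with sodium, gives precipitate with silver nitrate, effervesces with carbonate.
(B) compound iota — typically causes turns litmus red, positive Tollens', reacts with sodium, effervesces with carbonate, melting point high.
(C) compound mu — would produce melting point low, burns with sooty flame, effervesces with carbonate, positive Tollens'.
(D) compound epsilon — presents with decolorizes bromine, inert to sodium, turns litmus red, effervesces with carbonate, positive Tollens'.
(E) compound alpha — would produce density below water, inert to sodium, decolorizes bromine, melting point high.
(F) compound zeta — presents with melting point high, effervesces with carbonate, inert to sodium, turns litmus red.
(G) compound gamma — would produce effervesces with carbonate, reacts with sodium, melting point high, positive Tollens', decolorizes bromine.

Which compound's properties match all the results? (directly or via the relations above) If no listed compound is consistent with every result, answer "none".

Testing each hypothesis:
(A) compound delta — does not account for decolorizes bromine, turns litmus red, positive Tollens'
(B) compound iota — does not account for decolorizes bromine
(C) compound mu — decolorizes bromine ✗; melting point high ✗; turns litmus red ✗; reacts with sodium ✗; effervesces with carbonate ✓; positive Tollens' ✓
(D) compound epsilon — decolorizes bromine ✓; melting point high ✗; turns litmus red ✓; reacts with sodium ✗; effervesces with carbonate ✓; positive Tollens' ✓
(E) compound alpha — fails on turns litmus red, reacts with sodium, effervesces with carbonate, positive Tollens' (predicts inert to sodium, not reacts with sodium)
(F) compound zeta — fails on decolorizes bromine, reacts with sodium, positive Tollens' (predicts inert to sodium, not reacts with sodium)
(G) compound gamma — does not account for turns litmus red
None of the listed candidates fits everything.

none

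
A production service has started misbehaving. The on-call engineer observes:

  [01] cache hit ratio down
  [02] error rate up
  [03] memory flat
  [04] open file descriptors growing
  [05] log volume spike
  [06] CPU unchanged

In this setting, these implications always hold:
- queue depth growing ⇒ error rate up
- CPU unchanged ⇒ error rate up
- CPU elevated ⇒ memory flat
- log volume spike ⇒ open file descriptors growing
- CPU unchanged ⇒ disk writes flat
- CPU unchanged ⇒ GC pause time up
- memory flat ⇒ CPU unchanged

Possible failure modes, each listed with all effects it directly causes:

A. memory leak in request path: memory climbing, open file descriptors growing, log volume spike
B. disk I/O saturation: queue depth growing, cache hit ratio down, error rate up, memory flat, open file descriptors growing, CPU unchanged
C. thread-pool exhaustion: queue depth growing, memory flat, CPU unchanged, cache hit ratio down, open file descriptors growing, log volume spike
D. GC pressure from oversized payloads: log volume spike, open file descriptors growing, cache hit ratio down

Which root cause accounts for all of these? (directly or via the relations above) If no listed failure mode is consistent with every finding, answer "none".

C

Testing each hypothesis:
(A) memory leak in request path — fails on cache hit ratio down, error rate up, memory flat, CPU unchanged (predicts memory climbing, not memory flat)
(B) disk I/O saturation — does not account for log volume spike
(C) thread-pool exhaustion — accounts for every observation (error rate up via CPU unchanged → error rate up)
(D) GC pressure from oversized payloads — does not account for error rate up, memory flat, CPU unchanged
(C) is the only candidate with no mismatches.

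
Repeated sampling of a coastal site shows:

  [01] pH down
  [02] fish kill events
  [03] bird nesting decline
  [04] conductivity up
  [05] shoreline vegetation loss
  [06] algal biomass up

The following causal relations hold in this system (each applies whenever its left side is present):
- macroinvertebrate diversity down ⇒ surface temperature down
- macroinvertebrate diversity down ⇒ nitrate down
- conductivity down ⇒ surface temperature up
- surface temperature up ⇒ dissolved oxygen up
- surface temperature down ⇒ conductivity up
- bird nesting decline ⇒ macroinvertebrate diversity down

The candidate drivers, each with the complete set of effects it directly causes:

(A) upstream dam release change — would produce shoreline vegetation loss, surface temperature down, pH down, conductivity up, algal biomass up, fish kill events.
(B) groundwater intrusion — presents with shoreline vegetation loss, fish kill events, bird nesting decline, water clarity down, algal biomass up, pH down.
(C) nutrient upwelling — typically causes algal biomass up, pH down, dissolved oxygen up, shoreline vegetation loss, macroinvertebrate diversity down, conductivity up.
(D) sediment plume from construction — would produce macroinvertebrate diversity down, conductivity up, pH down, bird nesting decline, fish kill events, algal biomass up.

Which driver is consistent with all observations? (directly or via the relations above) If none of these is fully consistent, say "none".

For each candidate, compare predicted effects to what was observed:
(A) upstream dam release change — pH down +; fish kill events +; bird nesting decline -; conductivity up +; shoreline vegetation loss +; algal biomass up +
(B) groundwater intrusion — pH down +; fish kill events +; bird nesting decline +; conductivity up + (by bird nesting decline → macroinvertebrate diversity down → surface temperature down → conductivity up); shoreline vegetation loss +; algal biomass up +
(C) nutrient upwelling — pH down +; fish kill events -; bird nesting decline -; conductivity up +; shoreline vegetation loss +; algal biomass up +
(D) sediment plume from construction — pH down +; fish kill events +; bird nesting decline +; conductivity up +; shoreline vegetation loss -; algal biomass up +
(B) is the only candidate with no mismatches.

B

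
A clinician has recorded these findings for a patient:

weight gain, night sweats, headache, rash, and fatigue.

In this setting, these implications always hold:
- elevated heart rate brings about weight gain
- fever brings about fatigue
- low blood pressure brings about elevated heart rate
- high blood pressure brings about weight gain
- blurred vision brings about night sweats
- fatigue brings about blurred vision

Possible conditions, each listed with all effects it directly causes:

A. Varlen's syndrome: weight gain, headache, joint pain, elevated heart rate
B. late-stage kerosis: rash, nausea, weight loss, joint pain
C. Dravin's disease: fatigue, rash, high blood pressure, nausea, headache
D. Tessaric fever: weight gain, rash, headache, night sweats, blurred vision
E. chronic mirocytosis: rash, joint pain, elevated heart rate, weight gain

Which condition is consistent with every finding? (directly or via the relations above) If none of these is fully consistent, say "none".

C

Per-candidate check:
(A) Varlen's syndrome — does not account for night sweats, rash, fatigue
(B) late-stage kerosis — weight gain NO; night sweats NO; headache NO; rash yes; fatigue NO
(C) Dravin's disease — weight gain yes (by high blood pressure → weight gain); night sweats yes (by fatigue → blurred vision → night sweats); headache yes; rash yes; fatigue yes
(D) Tessaric fever — weight gain yes; night sweats yes; headache yes; rash yes; fatigue NO
(E) chronic mirocytosis — does not account for night sweats, headache, fatigue
Only (C) is consistent with every observation.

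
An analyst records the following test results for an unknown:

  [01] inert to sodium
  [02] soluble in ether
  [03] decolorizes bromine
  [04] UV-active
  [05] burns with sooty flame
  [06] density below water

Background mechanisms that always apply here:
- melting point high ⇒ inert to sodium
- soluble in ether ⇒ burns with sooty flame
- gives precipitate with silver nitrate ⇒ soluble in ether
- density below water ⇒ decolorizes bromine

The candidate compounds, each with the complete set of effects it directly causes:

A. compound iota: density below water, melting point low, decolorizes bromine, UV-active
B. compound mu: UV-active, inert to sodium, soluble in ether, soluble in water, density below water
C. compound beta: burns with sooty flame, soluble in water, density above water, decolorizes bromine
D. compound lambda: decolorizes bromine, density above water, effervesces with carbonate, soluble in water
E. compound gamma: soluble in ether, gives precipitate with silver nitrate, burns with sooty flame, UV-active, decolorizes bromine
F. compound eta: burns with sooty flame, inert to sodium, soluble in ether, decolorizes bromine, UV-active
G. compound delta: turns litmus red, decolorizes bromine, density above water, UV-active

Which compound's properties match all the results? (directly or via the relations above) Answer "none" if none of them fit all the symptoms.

For each candidate, compare predicted effects to what was observed:
(A) compound iota — inert to sodium ✗; soluble in ether ✗; decolorizes bromine ✓; UV-active ✓; burns with sooty flame ✗; density below water ✓
(B) compound mu — inert to sodium ✓; soluble in ether ✓; decolorizes bromine ✓ (through density below water → decolorizes bromine); UV-active ✓; burns with sooty flame ✓ (through soluble in ether → burns with sooty flame); density below water ✓
(C) compound beta — inert to sodium ✗; soluble in ether ✗; decolorizes bromine ✓; UV-active ✗; burns with sooty flame ✓; density below water ✗
(D) compound lambda — fails on inert to sodium, soluble in ether, UV-active, burns with sooty flame, density below water (predicts density above water, not density below water)
(E) compound gamma — does not account for inert to sodium, density below water
(F) compound eta — inert to sodium ✓; soluble in ether ✓; decolorizes bromine ✓; UV-active ✓; burns with sooty flame ✓; density below water ✗
(G) compound delta — fails on inert to sodium, soluble in ether, burns with sooty flame, density below water (predicts density above water, not density below water)
(B) alone accounts for all the evidence.

B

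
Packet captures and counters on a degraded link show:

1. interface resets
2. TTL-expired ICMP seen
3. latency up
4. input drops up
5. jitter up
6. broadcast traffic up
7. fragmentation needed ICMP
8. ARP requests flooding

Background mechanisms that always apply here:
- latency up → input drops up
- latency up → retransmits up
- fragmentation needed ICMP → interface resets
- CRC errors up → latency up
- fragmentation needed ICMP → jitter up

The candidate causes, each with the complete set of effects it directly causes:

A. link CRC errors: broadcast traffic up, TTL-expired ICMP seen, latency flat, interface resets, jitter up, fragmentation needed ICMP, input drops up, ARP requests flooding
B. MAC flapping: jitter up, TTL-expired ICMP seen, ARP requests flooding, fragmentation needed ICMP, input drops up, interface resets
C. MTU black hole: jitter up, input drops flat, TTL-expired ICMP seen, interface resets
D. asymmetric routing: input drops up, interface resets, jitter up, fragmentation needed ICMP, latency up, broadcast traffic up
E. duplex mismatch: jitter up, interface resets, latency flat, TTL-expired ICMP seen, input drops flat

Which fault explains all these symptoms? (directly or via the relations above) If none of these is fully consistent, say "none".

none

Testing each hypothesis:
(A) link CRC errors — interface resets yes; TTL-expired ICMP seen yes; latency up NO; input drops up yes; jitter up yes; broadcast traffic up yes; fragmentation needed ICMP yes; ARP requests flooding yes
(B) MAC flapping — does not account for latency up, broadcast traffic up
(C) MTU black hole — interface resets yes; TTL-expired ICMP seen yes; latency up NO; input drops up NO; jitter up yes; broadcast traffic up NO; fragmentation needed ICMP NO; ARP requests flooding NO
(D) asymmetric routing — interface resets yes; TTL-expired ICMP seen NO; latency up yes; input drops up yes; jitter up yes; broadcast traffic up yes; fragmentation needed ICMP yes; ARP requests flooding NO
(E) duplex mismatch — fails on latency up, input drops up, broadcast traffic up, fragmentation needed ICMP, ARP requests flooding (predicts latency flat, not latency up; predicts input drops flat, not input drops up)
No candidate is consistent with all observations.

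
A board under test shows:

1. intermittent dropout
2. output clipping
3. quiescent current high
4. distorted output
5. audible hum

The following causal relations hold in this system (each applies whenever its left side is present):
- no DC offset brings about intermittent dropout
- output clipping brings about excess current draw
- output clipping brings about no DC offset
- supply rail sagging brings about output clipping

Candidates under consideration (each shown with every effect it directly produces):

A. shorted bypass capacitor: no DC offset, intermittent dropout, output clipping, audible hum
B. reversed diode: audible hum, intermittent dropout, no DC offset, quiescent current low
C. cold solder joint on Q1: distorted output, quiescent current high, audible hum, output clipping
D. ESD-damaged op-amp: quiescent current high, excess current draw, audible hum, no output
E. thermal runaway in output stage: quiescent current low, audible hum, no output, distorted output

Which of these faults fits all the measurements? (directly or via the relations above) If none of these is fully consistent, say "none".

Testing each hypothesis:
(A) shorted bypass capacitor — does not account for quiescent current high, distorted output
(B) reversed diode — intermittent dropout +; output clipping -; quiescent current high -; distorted output -; audible hum +
(C) cold solder joint on Q1 — accounts for every observation (intermittent dropout by output clipping → no DC offset → intermittent dropout)
(D) ESD-damaged op-amp — intermittent dropout -; output clipping -; quiescent current high +; distorted output -; audible hum +
(E) thermal runaway in output stage — intermittent dropout -; output clipping -; quiescent current high -; distorted output +; audible hum +
Only (C) is consistent with every observation.

C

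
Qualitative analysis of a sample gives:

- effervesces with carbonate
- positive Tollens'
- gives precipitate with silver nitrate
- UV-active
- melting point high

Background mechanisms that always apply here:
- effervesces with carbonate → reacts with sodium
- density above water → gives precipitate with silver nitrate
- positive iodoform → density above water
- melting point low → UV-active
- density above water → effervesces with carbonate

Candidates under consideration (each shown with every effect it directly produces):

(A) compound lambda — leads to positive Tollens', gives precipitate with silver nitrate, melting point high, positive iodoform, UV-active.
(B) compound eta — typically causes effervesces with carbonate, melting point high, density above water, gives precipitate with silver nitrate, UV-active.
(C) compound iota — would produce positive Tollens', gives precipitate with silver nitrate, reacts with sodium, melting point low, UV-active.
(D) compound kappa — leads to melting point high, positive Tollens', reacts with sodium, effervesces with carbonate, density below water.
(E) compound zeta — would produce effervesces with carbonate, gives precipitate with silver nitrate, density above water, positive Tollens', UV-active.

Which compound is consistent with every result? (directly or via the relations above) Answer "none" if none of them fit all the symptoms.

A

Checking each candidate against the observations:
(A) compound lambda — effervesces with carbonate yes (by positive iodoform → density above water → effervesces with carbonate); positive Tollens' yes; gives precipitate with silver nitrate yes; UV-active yes; melting point high yes
(B) compound eta — effervesces with carbonate yes; positive Tollens' NO; gives precipitate with silver nitrate yes; UV-active yes; melting point high yes
(C) compound iota — effervesces with carbonate NO; positive Tollens' yes; gives precipitate with silver nitrate yes; UV-active yes; melting point high NO
(D) compound kappa — effervesces with carbonate yes; positive Tollens' yes; gives precipitate with silver nitrate NO; UV-active NO; melting point high yes
(E) compound zeta — does not account for melting point high
Only (A) is consistent with every observation.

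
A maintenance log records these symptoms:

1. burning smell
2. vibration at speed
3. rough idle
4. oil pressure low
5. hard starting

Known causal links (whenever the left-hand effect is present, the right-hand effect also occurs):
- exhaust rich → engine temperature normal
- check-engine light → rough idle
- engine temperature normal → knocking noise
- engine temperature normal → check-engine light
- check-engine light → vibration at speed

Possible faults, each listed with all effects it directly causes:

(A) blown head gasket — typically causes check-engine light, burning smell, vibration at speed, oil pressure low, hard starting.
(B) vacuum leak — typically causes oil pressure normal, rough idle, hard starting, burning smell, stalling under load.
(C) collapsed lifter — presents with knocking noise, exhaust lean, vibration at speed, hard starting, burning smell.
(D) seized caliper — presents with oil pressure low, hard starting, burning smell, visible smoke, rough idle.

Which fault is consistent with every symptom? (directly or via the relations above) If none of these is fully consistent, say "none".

Checking each candidate against the observations:
(A) blown head gasket — accounts for every observation (rough idle through check-engine light → rough idle)
(B) vacuum leak — fails on vibration at speed, oil pressure low (predicts oil pressure normal, not oil pressure low)
(C) collapsed lifter — does not account for rough idle, oil pressure low
(D) seized caliper — does not account for vibration at speed
Only (A) is consistent with every observation.

A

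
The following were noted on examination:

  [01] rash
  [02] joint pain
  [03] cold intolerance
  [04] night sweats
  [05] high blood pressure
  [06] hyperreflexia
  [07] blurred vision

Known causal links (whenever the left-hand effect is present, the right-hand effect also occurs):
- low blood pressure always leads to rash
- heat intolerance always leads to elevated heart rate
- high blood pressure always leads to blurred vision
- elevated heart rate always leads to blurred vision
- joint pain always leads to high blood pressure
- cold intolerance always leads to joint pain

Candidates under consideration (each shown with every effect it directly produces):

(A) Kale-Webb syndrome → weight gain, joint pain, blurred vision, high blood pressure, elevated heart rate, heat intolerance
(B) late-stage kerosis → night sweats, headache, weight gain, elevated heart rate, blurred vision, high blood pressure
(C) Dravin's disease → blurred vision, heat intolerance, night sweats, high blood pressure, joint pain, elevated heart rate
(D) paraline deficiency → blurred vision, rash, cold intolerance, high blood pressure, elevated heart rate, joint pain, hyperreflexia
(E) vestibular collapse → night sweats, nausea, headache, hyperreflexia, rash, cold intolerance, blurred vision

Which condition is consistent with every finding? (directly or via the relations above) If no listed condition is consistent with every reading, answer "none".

E

Per-candidate check:
(A) Kale-Webb syndrome — fails on rash, cold intolerance, night sweats, hyperreflexia (predicts heat intolerance, not cold intolerance)
(B) late-stage kerosis — does not account for rash, joint pain, cold intolerance, hyperreflexia
(C) Dravin's disease — rash ✗; joint pain ✓; cold intolerance ✗; night sweats ✓; high blood pressure ✓; hyperreflexia ✗; blurred vision ✓
(D) paraline deficiency — rash ✓; joint pain ✓; cold intolerance ✓; night sweats ✗; high blood pressure ✓; hyperreflexia ✓; blurred vision ✓
(E) vestibular collapse — accounts for every observation (joint pain through cold intolerance → joint pain)
(E) alone accounts for all the evidence.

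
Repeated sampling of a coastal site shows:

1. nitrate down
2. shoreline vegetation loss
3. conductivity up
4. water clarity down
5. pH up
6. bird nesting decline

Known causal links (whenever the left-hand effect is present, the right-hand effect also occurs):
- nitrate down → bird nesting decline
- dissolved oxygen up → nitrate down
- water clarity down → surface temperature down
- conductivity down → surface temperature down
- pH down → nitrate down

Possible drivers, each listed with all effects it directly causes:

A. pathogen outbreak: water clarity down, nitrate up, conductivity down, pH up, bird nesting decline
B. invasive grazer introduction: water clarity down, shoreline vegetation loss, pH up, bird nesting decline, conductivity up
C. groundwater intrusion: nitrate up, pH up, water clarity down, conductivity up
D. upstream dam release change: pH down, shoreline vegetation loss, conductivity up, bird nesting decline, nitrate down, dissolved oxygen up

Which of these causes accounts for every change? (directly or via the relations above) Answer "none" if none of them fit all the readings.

none

Checking each candidate against the observations:
(A) pathogen outbreak — nitrate down NO; shoreline vegetation loss NO; conductivity up NO; water clarity down yes; pH up yes; bird nesting decline yes
(B) invasive grazer introduction — does not account for nitrate down
(C) groundwater intrusion — nitrate down NO; shoreline vegetation loss NO; conductivity up yes; water clarity down yes; pH up yes; bird nesting decline NO
(D) upstream dam release change — fails on water clarity down, pH up (predicts pH down, not pH up)
None of the listed candidates fits everything.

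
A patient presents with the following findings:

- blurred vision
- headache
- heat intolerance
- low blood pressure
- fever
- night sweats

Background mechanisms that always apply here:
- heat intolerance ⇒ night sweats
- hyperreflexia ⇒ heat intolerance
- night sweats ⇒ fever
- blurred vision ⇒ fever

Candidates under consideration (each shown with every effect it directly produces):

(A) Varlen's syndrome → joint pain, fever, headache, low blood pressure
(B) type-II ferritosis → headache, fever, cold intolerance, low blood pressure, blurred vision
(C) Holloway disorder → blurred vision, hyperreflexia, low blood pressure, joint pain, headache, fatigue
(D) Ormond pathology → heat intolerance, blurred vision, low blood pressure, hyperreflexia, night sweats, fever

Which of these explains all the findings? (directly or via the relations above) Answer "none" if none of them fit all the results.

For each candidate, compare predicted effects to what was observed:
(A) Varlen's syndrome — blurred vision -; headache +; heat intolerance -; low blood pressure +; fever +; night sweats -
(B) type-II ferritosis — blurred vision +; headache +; heat intolerance -; low blood pressure +; fever +; night sweats -
(C) Holloway disorder — accounts for every observation (heat intolerance through hyperreflexia → heat intolerance)
(D) Ormond pathology — does not account for headache
Only (C) is consistent with every observation.

C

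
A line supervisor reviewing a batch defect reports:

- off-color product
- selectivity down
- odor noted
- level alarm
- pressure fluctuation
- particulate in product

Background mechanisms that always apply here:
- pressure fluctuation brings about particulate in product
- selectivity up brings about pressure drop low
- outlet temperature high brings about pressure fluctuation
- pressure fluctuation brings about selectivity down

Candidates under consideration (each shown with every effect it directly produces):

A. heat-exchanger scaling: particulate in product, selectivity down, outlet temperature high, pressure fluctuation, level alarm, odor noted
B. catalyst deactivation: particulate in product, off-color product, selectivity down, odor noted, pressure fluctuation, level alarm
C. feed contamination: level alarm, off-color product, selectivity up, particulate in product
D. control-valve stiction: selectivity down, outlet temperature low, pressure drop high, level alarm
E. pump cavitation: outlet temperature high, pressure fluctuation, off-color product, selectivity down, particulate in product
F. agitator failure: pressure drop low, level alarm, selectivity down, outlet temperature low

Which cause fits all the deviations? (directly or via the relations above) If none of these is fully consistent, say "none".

B

Per-candidate check:
(A) heat-exchanger scaling — off-color product NO; selectivity down yes; odor noted yes; level alarm yes; pressure fluctuation yes; particulate in product yes
(B) catalyst deactivation — accounts for every observation
(C) feed contamination — off-color product yes; selectivity down NO; odor noted NO; level alarm yes; pressure fluctuation NO; particulate in product yes
(D) control-valve stiction — off-color product NO; selectivity down yes; odor noted NO; level alarm yes; pressure fluctuation NO; particulate in product NO
(E) pump cavitation — off-color product yes; selectivity down yes; odor noted NO; level alarm NO; pressure fluctuation yes; particulate in product yes
(F) agitator failure — off-color product NO; selectivity down yes; odor noted NO; level alarm yes; pressure fluctuation NO; particulate in product NO
(B) is the only candidate with no mismatches.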